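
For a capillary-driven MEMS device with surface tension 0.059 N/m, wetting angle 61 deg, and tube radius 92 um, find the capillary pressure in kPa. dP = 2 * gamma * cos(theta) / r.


Step 1: cos(61 deg) = 0.4848
Step 2: Convert r to m: r = 92e-6 m
Step 3: dP = 2 * 0.059 * 0.4848 / 92e-6 = 621.8 Pa
Step 4: Convert Pa to kPa (divide by 1000).
dP = 0.62 kPa


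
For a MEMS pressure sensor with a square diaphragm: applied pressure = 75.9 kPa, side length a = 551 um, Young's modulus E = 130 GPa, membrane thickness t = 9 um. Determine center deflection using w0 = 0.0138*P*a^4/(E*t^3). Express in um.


Step 1: Convert pressure to compatible units (E is in GPa, so P in GPa).
P = 75.9 kPa = 75.9e-6 GPa
Step 2: Compute numerator: 0.0138 * P * a^4.
a^4 = 551^4 = 92173567201
numerator = 0.0138 * 75.9e-6 * 92173567201 = 9.654444e+04
Step 3: Compute denominator: E * t^3 = 130 * 9^3 = 94770
Step 4: w0 = numerator / denominator = 9.654444e+04 / 94770 = 1.0187 um


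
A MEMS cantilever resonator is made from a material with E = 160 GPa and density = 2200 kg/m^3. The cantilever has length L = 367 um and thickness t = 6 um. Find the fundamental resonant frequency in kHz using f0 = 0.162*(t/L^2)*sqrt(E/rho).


Step 1: Convert units to SI.
t_SI = 6e-6 m, L_SI = 367e-6 m
Step 2: Calculate sqrt(E/rho).
sqrt(160e9 / 2200) = 8528.03 m/s
Step 3: Compute f0.
f0 = 0.162 * 6e-6 / (367e-6)^2 * 8528.03 = 61543.6 Hz = 61.54 kHz


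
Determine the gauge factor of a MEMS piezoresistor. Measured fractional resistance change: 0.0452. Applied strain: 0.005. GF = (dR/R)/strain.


Step 1: Identify values.
dR/R = 0.0452, strain = 0.005
Step 2: GF = (dR/R) / strain = 0.0452 / 0.005
GF = 9.0


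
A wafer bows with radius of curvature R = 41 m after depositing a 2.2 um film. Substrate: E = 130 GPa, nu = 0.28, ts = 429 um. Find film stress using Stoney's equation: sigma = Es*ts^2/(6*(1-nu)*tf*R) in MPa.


Step 1: Compute numerator: Es * ts^2 = 130 * 429^2 = 23925330 (GPa*um^2)
Step 2: Compute denominator (R in um): 6*(1-nu)*tf*R = 6*0.72*2.2*41e6 = 389664000.0 (um^2)
Step 3: sigma (GPa) = 23925330 / 389664000.0 = 6.14e-02 GPa
Step 4: Convert to MPa (x1000): sigma = 61.4 MPa


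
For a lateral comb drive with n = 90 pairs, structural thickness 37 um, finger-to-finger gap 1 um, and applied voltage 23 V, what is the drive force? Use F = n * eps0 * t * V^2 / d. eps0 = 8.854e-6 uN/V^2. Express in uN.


Step 1: Parameters: n=90, eps0=8.854e-6 uN/V^2, t=37 um, V=23 V, d=1 um
Step 2: V^2 = 529
Step 3: F = 90 * 8.854e-6 * 37 * 529 / 1
F = 15.597 uN


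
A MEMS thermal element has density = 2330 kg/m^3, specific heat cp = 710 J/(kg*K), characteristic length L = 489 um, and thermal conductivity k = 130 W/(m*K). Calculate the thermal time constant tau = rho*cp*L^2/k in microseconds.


Step 1: Convert L to m: L = 489e-6 m
Step 2: L^2 = (489e-6)^2 = 2.39121e-07 m^2
Step 3: tau = 2330 * 710 * 2.39121e-07 / 130 = 3.04290669e-03 s
Step 4: Convert to microseconds (multiply by 1e6).
tau = 3042.907 us


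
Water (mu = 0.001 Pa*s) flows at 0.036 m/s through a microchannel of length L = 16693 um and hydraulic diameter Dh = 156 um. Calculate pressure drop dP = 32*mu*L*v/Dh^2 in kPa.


Step 1: Convert to SI: L = 16693e-6 m, Dh = 156e-6 m
Step 2: dP = 32 * 0.001 * 16693e-6 * 0.036 / (156e-6)^2
Step 3: dP = 790.20 Pa
Step 4: Convert to kPa: dP = 0.79 kPa


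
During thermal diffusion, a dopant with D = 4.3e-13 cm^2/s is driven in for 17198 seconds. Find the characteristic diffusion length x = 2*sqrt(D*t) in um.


Step 1: Compute D*t = 4.3e-13 * 17198 = 7.39514e-09 cm^2
Step 2: sqrt(D*t) = 8.5995e-05 cm
Step 3: x = 2 * 8.5995e-05 cm = 1.7199e-04 cm
Step 4: Convert to um (1 cm = 1e4 um): x = 1.72 um


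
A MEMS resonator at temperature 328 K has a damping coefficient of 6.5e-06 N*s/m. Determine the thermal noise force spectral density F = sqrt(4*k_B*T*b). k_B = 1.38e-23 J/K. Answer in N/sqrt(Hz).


Step 1: Compute 4 * k_B * T * b
= 4 * 1.38e-23 * 328 * 6.5e-06
= 1.1769e-25 N^2/Hz
Step 2: F_noise = sqrt(1.1769e-25)
F_noise = 3.43e-13 N/sqrt(Hz)


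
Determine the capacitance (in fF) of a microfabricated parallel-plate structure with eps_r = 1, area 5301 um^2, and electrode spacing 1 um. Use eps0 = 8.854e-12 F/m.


Step 1: Convert area to m^2: A = 5301e-12 m^2
Step 2: Convert gap to m: d = 1e-6 m
Step 3: C = eps0 * eps_r * A / d
C = 8.854e-12 * 1 * 5301e-12 / 1e-6
Step 4: Convert to fF (multiply by 1e15).
C = 46.94 fF


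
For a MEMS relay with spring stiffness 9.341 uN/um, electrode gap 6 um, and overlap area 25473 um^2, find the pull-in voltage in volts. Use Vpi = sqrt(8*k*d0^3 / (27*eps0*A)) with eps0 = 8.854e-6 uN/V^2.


Step 1: Compute numerator: 8 * k * d0^3 = 8 * 9.341 * 6^3 = 16141.248
Step 2: Compute denominator: 27 * eps0 * A = 27 * 8.854e-6 * 25473 = 6.089524
Step 3: Vpi = sqrt(16141.248 / 6.089524)
Vpi = 51.48 V


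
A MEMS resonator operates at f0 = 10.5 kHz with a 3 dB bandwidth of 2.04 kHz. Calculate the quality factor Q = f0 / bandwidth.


Step 1: Q = f0 / bandwidth
Step 2: Q = 10.5 / 2.04
Q = 5.1


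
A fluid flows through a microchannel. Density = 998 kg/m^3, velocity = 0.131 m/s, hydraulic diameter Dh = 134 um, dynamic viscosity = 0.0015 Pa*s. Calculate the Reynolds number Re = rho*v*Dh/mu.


Step 1: Convert Dh to meters: Dh = 134e-6 m
Step 2: Re = rho * v * Dh / mu
Re = 998 * 0.131 * 134e-6 / 0.0015
Re = 11.679


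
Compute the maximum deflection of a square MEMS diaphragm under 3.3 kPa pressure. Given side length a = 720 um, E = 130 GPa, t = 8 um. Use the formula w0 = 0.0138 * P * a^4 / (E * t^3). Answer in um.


Step 1: Convert pressure to compatible units (E is in GPa, so P in GPa).
P = 3.3 kPa = 3.3e-6 GPa
Step 2: Compute numerator: 0.0138 * P * a^4.
a^4 = 720^4 = 268738560000
numerator = 0.0138 * 3.3e-6 * 268738560000 = 1.22384e+04
Step 3: Compute denominator: E * t^3 = 130 * 8^3 = 66560
Step 4: w0 = numerator / denominator = 1.22384e+04 / 66560 = 0.1839 um


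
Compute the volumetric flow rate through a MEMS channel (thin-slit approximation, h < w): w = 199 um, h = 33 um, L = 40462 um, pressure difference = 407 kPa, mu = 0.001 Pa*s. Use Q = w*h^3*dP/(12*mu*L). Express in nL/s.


Step 1: Convert all dimensions to SI (meters).
w = 199e-6 m, h = 33e-6 m, L = 40462e-6 m, dP = 407e3 Pa
Step 2: Q = w * h^3 * dP / (12 * mu * L)
Q = 199e-6 * (33e-6)^3 * 407e3 / (12 * 0.001 * 40462e-6) = 5.99460696e-09 m^3/s
Step 3: Convert Q from m^3/s to nL/s (1 m^3 = 1e12 nL, so multiply by 1e12).
Q = 5994.607 nL/s


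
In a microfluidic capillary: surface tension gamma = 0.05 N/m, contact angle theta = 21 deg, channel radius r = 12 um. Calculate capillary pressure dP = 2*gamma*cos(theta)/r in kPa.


Step 1: cos(21 deg) = 0.9336
Step 2: Convert r to m: r = 12e-6 m
Step 3: dP = 2 * 0.05 * 0.9336 / 12e-6 = 7780.0 Pa
Step 4: Convert Pa to kPa (divide by 1000).
dP = 7.78 kPa


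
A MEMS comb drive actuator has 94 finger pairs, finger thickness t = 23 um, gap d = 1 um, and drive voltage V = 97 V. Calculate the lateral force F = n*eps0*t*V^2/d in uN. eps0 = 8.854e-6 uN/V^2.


Step 1: Parameters: n=94, eps0=8.854e-6 uN/V^2, t=23 um, V=97 V, d=1 um
Step 2: V^2 = 9409
Step 3: F = 94 * 8.854e-6 * 23 * 9409 / 1
F = 180.11 uN


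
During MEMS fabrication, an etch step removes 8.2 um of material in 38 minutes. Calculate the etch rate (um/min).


Step 1: Etch rate = depth / time
Step 2: rate = 8.2 / 38
rate = 0.216 um/min


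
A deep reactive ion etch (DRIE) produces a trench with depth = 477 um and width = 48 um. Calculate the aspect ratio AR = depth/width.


Step 1: AR = depth / width
Step 2: AR = 477 / 48
AR = 9.9


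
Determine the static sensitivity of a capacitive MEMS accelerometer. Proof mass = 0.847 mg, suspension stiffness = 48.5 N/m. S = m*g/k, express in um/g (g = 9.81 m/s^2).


Step 1: Convert mass: m = 0.847 mg = 8.47e-07 kg
Step 2: S = m * g / k = 8.47e-07 * 9.81 / 48.5
Step 3: S = 1.71e-07 m/g
Step 4: Convert to um/g: S = 0.171 um/g


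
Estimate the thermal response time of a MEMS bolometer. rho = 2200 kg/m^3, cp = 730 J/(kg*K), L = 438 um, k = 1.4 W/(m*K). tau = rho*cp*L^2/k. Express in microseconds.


Step 1: Convert L to m: L = 438e-6 m
Step 2: L^2 = (438e-6)^2 = 1.91844e-07 m^2
Step 3: tau = 2200 * 730 * 1.91844e-07 / 1.4 = 2.2007247429e-01 s
Step 4: Convert to microseconds (multiply by 1e6).
tau = 220072.474 us


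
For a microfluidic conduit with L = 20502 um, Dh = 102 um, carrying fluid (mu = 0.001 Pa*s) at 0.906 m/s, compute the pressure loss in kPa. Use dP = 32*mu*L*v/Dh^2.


Step 1: Convert to SI: L = 20502e-6 m, Dh = 102e-6 m
Step 2: dP = 32 * 0.001 * 20502e-6 * 0.906 / (102e-6)^2
Step 3: dP = 57131.29 Pa
Step 4: Convert to kPa: dP = 57.13 kPa


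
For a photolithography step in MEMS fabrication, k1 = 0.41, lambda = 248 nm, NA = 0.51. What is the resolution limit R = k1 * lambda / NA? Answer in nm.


Step 1: Identify values: k1 = 0.41, lambda = 248 nm, NA = 0.51
Step 2: R = k1 * lambda / NA
R = 0.41 * 248 / 0.51
R = 199.4 nm


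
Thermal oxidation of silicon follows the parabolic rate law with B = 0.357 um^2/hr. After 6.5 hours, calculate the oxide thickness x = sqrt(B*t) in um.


Step 1: Compute B*t = 0.357 * 6.5 = 2.3205
Step 2: x = sqrt(2.3205)
x = 1.523 um


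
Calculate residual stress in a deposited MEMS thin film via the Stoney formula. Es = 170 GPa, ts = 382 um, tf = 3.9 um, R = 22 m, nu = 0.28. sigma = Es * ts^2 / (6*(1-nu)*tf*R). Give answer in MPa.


Step 1: Compute numerator: Es * ts^2 = 170 * 382^2 = 24807080 (GPa*um^2)
Step 2: Compute denominator (R in um): 6*(1-nu)*tf*R = 6*0.72*3.9*22e6 = 370656000.0 (um^2)
Step 3: sigma (GPa) = 24807080 / 370656000.0 = 6.6928e-02 GPa
Step 4: Convert to MPa (x1000): sigma = 66.9 MPa


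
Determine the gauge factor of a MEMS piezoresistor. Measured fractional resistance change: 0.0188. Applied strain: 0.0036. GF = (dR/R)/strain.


Step 1: Identify values.
dR/R = 0.0188, strain = 0.0036
Step 2: GF = (dR/R) / strain = 0.0188 / 0.0036
GF = 5.2


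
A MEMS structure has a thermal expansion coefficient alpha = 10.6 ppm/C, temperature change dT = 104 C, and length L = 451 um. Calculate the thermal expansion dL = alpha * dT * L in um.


Step 1: Convert CTE: alpha = 10.6 ppm/C = 10.6e-6 /C
Step 2: dL = 10.6e-6 * 104 * 451
dL = 0.4972 um


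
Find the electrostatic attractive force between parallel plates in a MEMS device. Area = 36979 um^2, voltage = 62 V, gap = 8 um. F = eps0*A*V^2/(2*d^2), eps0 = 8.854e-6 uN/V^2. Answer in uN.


Step 1: Identify parameters.
eps0 = 8.854e-6 uN/V^2, A = 36979 um^2, V = 62 V, d = 8 um
Step 2: Compute V^2 = 62^2 = 3844
Step 3: Compute d^2 = 8^2 = 64
Step 4: F = 0.5 * 8.854e-6 * 36979 * 3844 / 64
F = 9.833 uN


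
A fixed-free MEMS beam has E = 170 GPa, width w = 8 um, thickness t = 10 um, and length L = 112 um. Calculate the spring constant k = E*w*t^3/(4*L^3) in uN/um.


Step 1: Convert E to consistent units (1 GPa = 1000 uN/um^2).
E = 170 GPa = 170000 uN/um^2
Step 2: Compute t^3 = 10^3 = 1000
Step 3: Compute L^3 = 112^3 = 1404928
Step 4: k = 170000 * 8 * 1000 / (4 * 1404928)
k = 242.0053 uN/um


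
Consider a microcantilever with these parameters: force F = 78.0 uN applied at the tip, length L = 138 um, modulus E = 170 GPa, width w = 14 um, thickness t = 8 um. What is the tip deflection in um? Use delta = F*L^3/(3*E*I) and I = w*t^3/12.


Step 1: Calculate the second moment of area.
I = w * t^3 / 12 = 14 * 8^3 / 12 = 597.3333 um^4
Step 2: Convert E to consistent units (1 GPa = 1000 uN/um^2).
E = 170 GPa = 170000 uN/um^2
Step 3: Calculate tip deflection.
delta = F * L^3 / (3 * E * I)
delta = 78.0 * 138^3 / (3 * 170000 * 597.3333)
delta = 0.6729 um


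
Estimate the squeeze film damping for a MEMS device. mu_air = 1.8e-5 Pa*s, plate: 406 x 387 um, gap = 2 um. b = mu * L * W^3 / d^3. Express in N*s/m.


Step 1: Convert to SI.
L = 406e-6 m, W = 387e-6 m, d = 2e-6 m
Step 2: W^3 = (387e-6)^3 = 5.80e-11 m^3
Step 3: d^3 = (2e-6)^3 = 8.00e-18 m^3
Step 4: b = 1.8e-5 * 406e-6 * 5.80e-11 / 8.00e-18
b = 5.29e-02 N*s/m


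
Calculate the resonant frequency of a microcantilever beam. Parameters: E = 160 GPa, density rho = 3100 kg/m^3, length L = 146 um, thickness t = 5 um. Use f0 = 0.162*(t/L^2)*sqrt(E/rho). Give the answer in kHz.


Step 1: Convert units to SI.
t_SI = 5e-6 m, L_SI = 146e-6 m
Step 2: Calculate sqrt(E/rho).
sqrt(160e9 / 3100) = 7184.21 m/s
Step 3: Compute f0.
f0 = 0.162 * 5e-6 / (146e-6)^2 * 7184.21 = 272997.3 Hz = 273.0 kHz


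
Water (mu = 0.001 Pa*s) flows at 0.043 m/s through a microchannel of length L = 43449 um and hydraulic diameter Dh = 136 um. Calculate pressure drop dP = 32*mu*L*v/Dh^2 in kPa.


Step 1: Convert to SI: L = 43449e-6 m, Dh = 136e-6 m
Step 2: dP = 32 * 0.001 * 43449e-6 * 0.043 / (136e-6)^2
Step 3: dP = 3232.37 Pa
Step 4: Convert to kPa: dP = 3.23 kPa


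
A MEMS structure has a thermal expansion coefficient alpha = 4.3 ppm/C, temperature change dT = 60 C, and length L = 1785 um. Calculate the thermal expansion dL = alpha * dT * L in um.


Step 1: Convert CTE: alpha = 4.3 ppm/C = 4.3e-6 /C
Step 2: dL = 4.3e-6 * 60 * 1785
dL = 0.4605 um


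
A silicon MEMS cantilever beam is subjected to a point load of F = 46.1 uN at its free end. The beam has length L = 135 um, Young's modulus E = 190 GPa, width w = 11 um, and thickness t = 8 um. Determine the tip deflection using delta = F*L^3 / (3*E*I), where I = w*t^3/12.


Step 1: Calculate the second moment of area.
I = w * t^3 / 12 = 11 * 8^3 / 12 = 469.3333 um^4
Step 2: Convert E to consistent units (1 GPa = 1000 uN/um^2).
E = 190 GPa = 190000 uN/um^2
Step 3: Calculate tip deflection.
delta = F * L^3 / (3 * E * I)
delta = 46.1 * 135^3 / (3 * 190000 * 469.3333)
delta = 0.424 um


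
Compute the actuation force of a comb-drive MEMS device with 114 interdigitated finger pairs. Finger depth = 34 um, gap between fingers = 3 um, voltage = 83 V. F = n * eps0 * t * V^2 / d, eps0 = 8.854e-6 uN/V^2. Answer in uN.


Step 1: Parameters: n=114, eps0=8.854e-6 uN/V^2, t=34 um, V=83 V, d=3 um
Step 2: V^2 = 6889
Step 3: F = 114 * 8.854e-6 * 34 * 6889 / 3
F = 78.806 uN


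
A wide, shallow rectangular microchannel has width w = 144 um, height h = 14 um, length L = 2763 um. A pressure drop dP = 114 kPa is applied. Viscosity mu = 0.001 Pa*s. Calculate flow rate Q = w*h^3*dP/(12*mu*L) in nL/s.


Step 1: Convert all dimensions to SI (meters).
w = 144e-6 m, h = 14e-6 m, L = 2763e-6 m, dP = 114e3 Pa
Step 2: Q = w * h^3 * dP / (12 * mu * L)
Q = 144e-6 * (14e-6)^3 * 114e3 / (12 * 0.001 * 2763e-6) = 1.35859283e-09 m^3/s
Step 3: Convert Q from m^3/s to nL/s (1 m^3 = 1e12 nL, so multiply by 1e12).
Q = 1358.593 nL/s


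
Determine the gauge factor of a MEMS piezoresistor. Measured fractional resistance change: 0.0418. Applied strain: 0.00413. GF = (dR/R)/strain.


Step 1: Identify values.
dR/R = 0.0418, strain = 0.00413
Step 2: GF = (dR/R) / strain = 0.0418 / 0.00413
GF = 10.1


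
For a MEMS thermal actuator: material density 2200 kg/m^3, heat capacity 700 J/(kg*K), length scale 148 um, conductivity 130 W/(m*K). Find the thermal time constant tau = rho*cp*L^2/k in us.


Step 1: Convert L to m: L = 148e-6 m
Step 2: L^2 = (148e-6)^2 = 2.1904e-08 m^2
Step 3: tau = 2200 * 700 * 2.1904e-08 / 130 = 2.5947815e-04 s
Step 4: Convert to microseconds (multiply by 1e6).
tau = 259.478 us


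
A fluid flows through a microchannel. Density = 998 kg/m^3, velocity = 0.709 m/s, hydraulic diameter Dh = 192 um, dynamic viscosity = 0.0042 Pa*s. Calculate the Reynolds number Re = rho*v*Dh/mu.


Step 1: Convert Dh to meters: Dh = 192e-6 m
Step 2: Re = rho * v * Dh / mu
Re = 998 * 0.709 * 192e-6 / 0.0042
Re = 32.347


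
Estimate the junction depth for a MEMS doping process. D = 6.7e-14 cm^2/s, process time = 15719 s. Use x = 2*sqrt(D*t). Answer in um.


Step 1: Compute D*t = 6.7e-14 * 15719 = 1.053173e-09 cm^2
Step 2: sqrt(D*t) = 3.2453e-05 cm
Step 3: x = 2 * 3.2453e-05 cm = 6.4906e-05 cm
Step 4: Convert to um (1 cm = 1e4 um): x = 0.649 um


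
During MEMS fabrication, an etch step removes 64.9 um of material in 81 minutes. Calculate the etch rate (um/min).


Step 1: Etch rate = depth / time
Step 2: rate = 64.9 / 81
rate = 0.801 um/min


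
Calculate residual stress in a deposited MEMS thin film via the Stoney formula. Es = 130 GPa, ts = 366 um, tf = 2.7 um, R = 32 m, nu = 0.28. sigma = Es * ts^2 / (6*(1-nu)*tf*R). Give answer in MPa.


Step 1: Compute numerator: Es * ts^2 = 130 * 366^2 = 17414280 (GPa*um^2)
Step 2: Compute denominator (R in um): 6*(1-nu)*tf*R = 6*0.72*2.7*32e6 = 373248000.0 (um^2)
Step 3: sigma (GPa) = 17414280 / 373248000.0 = 4.6656e-02 GPa
Step 4: Convert to MPa (x1000): sigma = 46.7 MPa


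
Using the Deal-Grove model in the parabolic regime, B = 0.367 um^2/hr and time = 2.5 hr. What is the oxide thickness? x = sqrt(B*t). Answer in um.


Step 1: Compute B*t = 0.367 * 2.5 = 0.9175
Step 2: x = sqrt(0.9175)
x = 0.958 um


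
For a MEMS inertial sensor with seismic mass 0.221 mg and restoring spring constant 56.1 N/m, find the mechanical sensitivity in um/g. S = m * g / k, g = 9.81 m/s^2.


Step 1: Convert mass: m = 0.221 mg = 2.21e-07 kg
Step 2: S = m * g / k = 2.21e-07 * 9.81 / 56.1
Step 3: S = 3.86e-08 m/g
Step 4: Convert to um/g: S = 0.039 um/g


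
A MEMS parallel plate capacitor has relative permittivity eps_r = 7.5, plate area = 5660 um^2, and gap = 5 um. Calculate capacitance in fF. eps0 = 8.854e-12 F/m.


Step 1: Convert area to m^2: A = 5660e-12 m^2
Step 2: Convert gap to m: d = 5e-6 m
Step 3: C = eps0 * eps_r * A / d
C = 8.854e-12 * 7.5 * 5660e-12 / 5e-6
Step 4: Convert to fF (multiply by 1e15).
C = 75.17 fF


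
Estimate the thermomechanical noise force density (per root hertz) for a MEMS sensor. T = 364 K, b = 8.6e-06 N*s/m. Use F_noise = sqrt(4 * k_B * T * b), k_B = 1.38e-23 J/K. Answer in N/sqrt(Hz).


Step 1: Compute 4 * k_B * T * b
= 4 * 1.38e-23 * 364 * 8.6e-06
= 1.7280e-25 N^2/Hz
Step 2: F_noise = sqrt(1.7280e-25)
F_noise = 4.16e-13 N/sqrt(Hz)


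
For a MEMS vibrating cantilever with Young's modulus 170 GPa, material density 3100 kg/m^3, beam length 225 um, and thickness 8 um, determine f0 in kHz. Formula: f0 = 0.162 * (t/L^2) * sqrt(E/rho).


Step 1: Convert units to SI.
t_SI = 8e-6 m, L_SI = 225e-6 m
Step 2: Calculate sqrt(E/rho).
sqrt(170e9 / 3100) = 7405.32 m/s
Step 3: Compute f0.
f0 = 0.162 * 8e-6 / (225e-6)^2 * 7405.32 = 189576.2 Hz = 189.58 kHz


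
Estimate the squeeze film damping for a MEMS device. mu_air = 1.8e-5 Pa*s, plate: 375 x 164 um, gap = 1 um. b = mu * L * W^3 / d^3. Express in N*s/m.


Step 1: Convert to SI.
L = 375e-6 m, W = 164e-6 m, d = 1e-6 m
Step 2: W^3 = (164e-6)^3 = 4.41e-12 m^3
Step 3: d^3 = (1e-6)^3 = 1.00e-18 m^3
Step 4: b = 1.8e-5 * 375e-6 * 4.41e-12 / 1.00e-18
b = 2.98e-02 N*s/m


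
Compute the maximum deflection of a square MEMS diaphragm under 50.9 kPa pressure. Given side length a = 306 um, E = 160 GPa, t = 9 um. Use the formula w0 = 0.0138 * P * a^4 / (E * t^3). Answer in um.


Step 1: Convert pressure to compatible units (E is in GPa, so P in GPa).
P = 50.9 kPa = 50.9e-6 GPa
Step 2: Compute numerator: 0.0138 * P * a^4.
a^4 = 306^4 = 8767700496
numerator = 0.0138 * 50.9e-6 * 8767700496 = 6.1586e+03
Step 3: Compute denominator: E * t^3 = 160 * 9^3 = 116640
Step 4: w0 = numerator / denominator = 6.1586e+03 / 116640 = 0.0528 um


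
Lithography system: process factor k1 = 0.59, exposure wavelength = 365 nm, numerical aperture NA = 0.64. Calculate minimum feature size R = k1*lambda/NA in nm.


Step 1: Identify values: k1 = 0.59, lambda = 365 nm, NA = 0.64
Step 2: R = k1 * lambda / NA
R = 0.59 * 365 / 0.64
R = 336.5 nm


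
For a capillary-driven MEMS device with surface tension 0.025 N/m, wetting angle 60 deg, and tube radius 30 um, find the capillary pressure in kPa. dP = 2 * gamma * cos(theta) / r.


Step 1: cos(60 deg) = 0.5
Step 2: Convert r to m: r = 30e-6 m
Step 3: dP = 2 * 0.025 * 0.5 / 30e-6 = 833.3 Pa
Step 4: Convert Pa to kPa (divide by 1000).
dP = 0.83 kPa


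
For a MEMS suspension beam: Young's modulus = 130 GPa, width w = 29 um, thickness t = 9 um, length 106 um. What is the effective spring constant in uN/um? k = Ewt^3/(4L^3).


Step 1: Convert E to consistent units (1 GPa = 1000 uN/um^2).
E = 130 GPa = 130000 uN/um^2
Step 2: Compute t^3 = 9^3 = 729
Step 3: Compute L^3 = 106^3 = 1191016
Step 4: k = 130000 * 29 * 729 / (4 * 1191016)
k = 576.8877 uN/um


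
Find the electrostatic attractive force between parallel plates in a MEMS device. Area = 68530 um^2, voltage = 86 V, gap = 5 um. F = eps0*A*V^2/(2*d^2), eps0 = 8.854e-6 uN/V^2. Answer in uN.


Step 1: Identify parameters.
eps0 = 8.854e-6 uN/V^2, A = 68530 um^2, V = 86 V, d = 5 um
Step 2: Compute V^2 = 86^2 = 7396
Step 3: Compute d^2 = 5^2 = 25
Step 4: F = 0.5 * 8.854e-6 * 68530 * 7396 / 25
F = 89.753 uN


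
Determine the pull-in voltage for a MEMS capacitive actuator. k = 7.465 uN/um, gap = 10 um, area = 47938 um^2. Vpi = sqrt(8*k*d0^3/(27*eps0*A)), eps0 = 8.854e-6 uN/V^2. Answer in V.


Step 1: Compute numerator: 8 * k * d0^3 = 8 * 7.465 * 10^3 = 59720.0
Step 2: Compute denominator: 27 * eps0 * A = 27 * 8.854e-6 * 47938 = 11.459962
Step 3: Vpi = sqrt(59720.0 / 11.459962)
Vpi = 72.19 V


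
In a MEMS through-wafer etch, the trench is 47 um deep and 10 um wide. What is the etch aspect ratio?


Step 1: AR = depth / width
Step 2: AR = 47 / 10
AR = 4.7


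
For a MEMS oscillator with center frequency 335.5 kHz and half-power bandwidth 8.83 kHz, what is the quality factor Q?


Step 1: Q = f0 / bandwidth
Step 2: Q = 335.5 / 8.83
Q = 38.0


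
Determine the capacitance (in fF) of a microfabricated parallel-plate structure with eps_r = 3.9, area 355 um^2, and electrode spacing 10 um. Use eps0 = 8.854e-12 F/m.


Step 1: Convert area to m^2: A = 355e-12 m^2
Step 2: Convert gap to m: d = 10e-6 m
Step 3: C = eps0 * eps_r * A / d
C = 8.854e-12 * 3.9 * 355e-12 / 10e-6
Step 4: Convert to fF (multiply by 1e15).
C = 1.23 fF


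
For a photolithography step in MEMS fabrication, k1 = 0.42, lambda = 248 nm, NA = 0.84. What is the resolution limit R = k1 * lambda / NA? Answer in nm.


Step 1: Identify values: k1 = 0.42, lambda = 248 nm, NA = 0.84
Step 2: R = k1 * lambda / NA
R = 0.42 * 248 / 0.84
R = 124.0 nm


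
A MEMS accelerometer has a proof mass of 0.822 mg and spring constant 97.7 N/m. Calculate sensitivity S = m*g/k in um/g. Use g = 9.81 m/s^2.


Step 1: Convert mass: m = 0.822 mg = 8.22e-07 kg
Step 2: S = m * g / k = 8.22e-07 * 9.81 / 97.7
Step 3: S = 8.25e-08 m/g
Step 4: Convert to um/g: S = 0.083 um/g


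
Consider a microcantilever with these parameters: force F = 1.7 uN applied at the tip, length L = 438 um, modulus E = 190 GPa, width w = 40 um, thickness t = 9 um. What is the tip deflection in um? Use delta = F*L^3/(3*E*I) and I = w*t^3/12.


Step 1: Calculate the second moment of area.
I = w * t^3 / 12 = 40 * 9^3 / 12 = 2430.0 um^4
Step 2: Convert E to consistent units (1 GPa = 1000 uN/um^2).
E = 190 GPa = 190000 uN/um^2
Step 3: Calculate tip deflection.
delta = F * L^3 / (3 * E * I)
delta = 1.7 * 438^3 / (3 * 190000 * 2430.0)
delta = 0.1031 um


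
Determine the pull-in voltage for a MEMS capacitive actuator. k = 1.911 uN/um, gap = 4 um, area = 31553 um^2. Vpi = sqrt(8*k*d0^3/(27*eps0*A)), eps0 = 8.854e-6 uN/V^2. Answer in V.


Step 1: Compute numerator: 8 * k * d0^3 = 8 * 1.911 * 4^3 = 978.432
Step 2: Compute denominator: 27 * eps0 * A = 27 * 8.854e-6 * 31553 = 7.542997
Step 3: Vpi = sqrt(978.432 / 7.542997)
Vpi = 11.39 V


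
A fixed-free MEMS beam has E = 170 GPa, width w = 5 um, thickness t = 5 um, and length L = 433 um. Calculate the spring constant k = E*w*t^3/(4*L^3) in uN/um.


Step 1: Convert E to consistent units (1 GPa = 1000 uN/um^2).
E = 170 GPa = 170000 uN/um^2
Step 2: Compute t^3 = 5^3 = 125
Step 3: Compute L^3 = 433^3 = 81182737
Step 4: k = 170000 * 5 * 125 / (4 * 81182737)
k = 0.3272 uN/um


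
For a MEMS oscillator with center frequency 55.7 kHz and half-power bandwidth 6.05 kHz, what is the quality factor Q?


Step 1: Q = f0 / bandwidth
Step 2: Q = 55.7 / 6.05
Q = 9.2


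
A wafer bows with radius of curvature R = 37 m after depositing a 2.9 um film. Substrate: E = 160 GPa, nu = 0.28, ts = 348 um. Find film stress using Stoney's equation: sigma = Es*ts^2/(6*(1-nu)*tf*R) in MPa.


Step 1: Compute numerator: Es * ts^2 = 160 * 348^2 = 19376640 (GPa*um^2)
Step 2: Compute denominator (R in um): 6*(1-nu)*tf*R = 6*0.72*2.9*37e6 = 463536000.0 (um^2)
Step 3: sigma (GPa) = 19376640 / 463536000.0 = 4.1802e-02 GPa
Step 4: Convert to MPa (x1000): sigma = 41.8 MPa


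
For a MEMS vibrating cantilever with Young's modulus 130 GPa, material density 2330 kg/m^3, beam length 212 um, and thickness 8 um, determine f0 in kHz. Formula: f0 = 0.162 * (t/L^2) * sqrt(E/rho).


Step 1: Convert units to SI.
t_SI = 8e-6 m, L_SI = 212e-6 m
Step 2: Calculate sqrt(E/rho).
sqrt(130e9 / 2330) = 7469.54 m/s
Step 3: Compute f0.
f0 = 0.162 * 8e-6 / (212e-6)^2 * 7469.54 = 215390.8 Hz = 215.39 kHz


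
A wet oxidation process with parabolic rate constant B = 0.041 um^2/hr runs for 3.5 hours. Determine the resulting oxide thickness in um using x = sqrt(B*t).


Step 1: Compute B*t = 0.041 * 3.5 = 0.1435
Step 2: x = sqrt(0.1435)
x = 0.379 um


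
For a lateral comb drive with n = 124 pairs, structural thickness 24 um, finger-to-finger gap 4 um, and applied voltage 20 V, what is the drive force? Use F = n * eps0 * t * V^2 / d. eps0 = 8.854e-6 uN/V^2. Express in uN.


Step 1: Parameters: n=124, eps0=8.854e-6 uN/V^2, t=24 um, V=20 V, d=4 um
Step 2: V^2 = 400
Step 3: F = 124 * 8.854e-6 * 24 * 400 / 4
F = 2.635 uN


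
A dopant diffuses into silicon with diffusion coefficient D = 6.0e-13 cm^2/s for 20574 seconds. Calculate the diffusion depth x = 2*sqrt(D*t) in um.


Step 1: Compute D*t = 6.0e-13 * 20574 = 1.23444e-08 cm^2
Step 2: sqrt(D*t) = 1.11105e-04 cm
Step 3: x = 2 * 1.11105e-04 cm = 2.2221e-04 cm
Step 4: Convert to um (1 cm = 1e4 um): x = 2.222 um


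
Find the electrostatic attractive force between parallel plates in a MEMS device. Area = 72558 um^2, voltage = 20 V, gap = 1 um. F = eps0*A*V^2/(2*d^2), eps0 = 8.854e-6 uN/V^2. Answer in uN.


Step 1: Identify parameters.
eps0 = 8.854e-6 uN/V^2, A = 72558 um^2, V = 20 V, d = 1 um
Step 2: Compute V^2 = 20^2 = 400
Step 3: Compute d^2 = 1^2 = 1
Step 4: F = 0.5 * 8.854e-6 * 72558 * 400 / 1
F = 128.486 uN


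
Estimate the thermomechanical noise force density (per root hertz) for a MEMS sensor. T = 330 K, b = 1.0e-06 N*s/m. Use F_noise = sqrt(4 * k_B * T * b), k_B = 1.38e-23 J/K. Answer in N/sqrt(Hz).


Step 1: Compute 4 * k_B * T * b
= 4 * 1.38e-23 * 330 * 1.0e-06
= 1.8216e-26 N^2/Hz
Step 2: F_noise = sqrt(1.8216e-26)
F_noise = 1.35e-13 N/sqrt(Hz)


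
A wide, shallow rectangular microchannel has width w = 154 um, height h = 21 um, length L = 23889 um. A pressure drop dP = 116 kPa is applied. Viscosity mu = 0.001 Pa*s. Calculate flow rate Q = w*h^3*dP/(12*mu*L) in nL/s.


Step 1: Convert all dimensions to SI (meters).
w = 154e-6 m, h = 21e-6 m, L = 23889e-6 m, dP = 116e3 Pa
Step 2: Q = w * h^3 * dP / (12 * mu * L)
Q = 154e-6 * (21e-6)^3 * 116e3 / (12 * 0.001 * 23889e-6) = 5.7710838e-10 m^3/s
Step 3: Convert Q from m^3/s to nL/s (1 m^3 = 1e12 nL, so multiply by 1e12).
Q = 577.108 nL/s


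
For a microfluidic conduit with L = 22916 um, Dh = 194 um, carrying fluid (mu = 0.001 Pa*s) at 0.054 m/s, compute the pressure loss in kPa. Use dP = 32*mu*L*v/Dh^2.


Step 1: Convert to SI: L = 22916e-6 m, Dh = 194e-6 m
Step 2: dP = 32 * 0.001 * 22916e-6 * 0.054 / (194e-6)^2
Step 3: dP = 1052.15 Pa
Step 4: Convert to kPa: dP = 1.05 kPa


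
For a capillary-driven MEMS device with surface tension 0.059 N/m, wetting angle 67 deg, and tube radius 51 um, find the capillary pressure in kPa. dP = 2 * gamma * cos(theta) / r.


Step 1: cos(67 deg) = 0.3907
Step 2: Convert r to m: r = 51e-6 m
Step 3: dP = 2 * 0.059 * 0.3907 / 51e-6 = 904.0 Pa
Step 4: Convert Pa to kPa (divide by 1000).
dP = 0.9 kPa


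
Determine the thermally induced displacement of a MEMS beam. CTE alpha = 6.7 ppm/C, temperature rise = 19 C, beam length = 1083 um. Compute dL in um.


Step 1: Convert CTE: alpha = 6.7 ppm/C = 6.7e-6 /C
Step 2: dL = 6.7e-6 * 19 * 1083
dL = 0.1379 um


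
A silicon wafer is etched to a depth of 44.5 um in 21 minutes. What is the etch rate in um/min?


Step 1: Etch rate = depth / time
Step 2: rate = 44.5 / 21
rate = 2.119 um/min


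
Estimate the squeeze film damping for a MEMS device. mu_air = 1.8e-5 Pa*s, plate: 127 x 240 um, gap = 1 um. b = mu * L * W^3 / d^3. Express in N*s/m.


Step 1: Convert to SI.
L = 127e-6 m, W = 240e-6 m, d = 1e-6 m
Step 2: W^3 = (240e-6)^3 = 1.38e-11 m^3
Step 3: d^3 = (1e-6)^3 = 1.00e-18 m^3
Step 4: b = 1.8e-5 * 127e-6 * 1.38e-11 / 1.00e-18
b = 3.16e-02 N*s/m


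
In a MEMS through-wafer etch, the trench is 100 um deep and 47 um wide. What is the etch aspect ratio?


Step 1: AR = depth / width
Step 2: AR = 100 / 47
AR = 2.1


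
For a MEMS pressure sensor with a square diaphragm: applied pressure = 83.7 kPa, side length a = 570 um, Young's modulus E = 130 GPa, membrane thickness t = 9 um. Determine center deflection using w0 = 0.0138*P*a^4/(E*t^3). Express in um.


Step 1: Convert pressure to compatible units (E is in GPa, so P in GPa).
P = 83.7 kPa = 83.7e-6 GPa
Step 2: Compute numerator: 0.0138 * P * a^4.
a^4 = 570^4 = 105560010000
numerator = 0.0138 * 83.7e-6 * 105560010000 = 1.219281e+05
Step 3: Compute denominator: E * t^3 = 130 * 9^3 = 94770
Step 4: w0 = numerator / denominator = 1.219281e+05 / 94770 = 1.2866 um


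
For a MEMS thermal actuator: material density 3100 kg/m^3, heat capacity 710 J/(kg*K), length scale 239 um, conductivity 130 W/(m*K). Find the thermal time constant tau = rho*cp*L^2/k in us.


Step 1: Convert L to m: L = 239e-6 m
Step 2: L^2 = (239e-6)^2 = 5.7121e-08 m^2
Step 3: tau = 3100 * 710 * 5.7121e-08 / 130 = 9.6710247e-04 s
Step 4: Convert to microseconds (multiply by 1e6).
tau = 967.102 us


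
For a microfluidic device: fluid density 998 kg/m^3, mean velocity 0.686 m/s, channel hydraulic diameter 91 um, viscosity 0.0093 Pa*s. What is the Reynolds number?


Step 1: Convert Dh to meters: Dh = 91e-6 m
Step 2: Re = rho * v * Dh / mu
Re = 998 * 0.686 * 91e-6 / 0.0093
Re = 6.699


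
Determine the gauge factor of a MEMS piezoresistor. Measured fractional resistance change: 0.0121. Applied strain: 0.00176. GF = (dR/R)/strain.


Step 1: Identify values.
dR/R = 0.0121, strain = 0.00176
Step 2: GF = (dR/R) / strain = 0.0121 / 0.00176
GF = 6.9


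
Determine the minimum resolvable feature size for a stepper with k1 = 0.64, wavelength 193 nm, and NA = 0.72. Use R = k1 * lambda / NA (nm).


Step 1: Identify values: k1 = 0.64, lambda = 193 nm, NA = 0.72
Step 2: R = k1 * lambda / NA
R = 0.64 * 193 / 0.72
R = 171.6 nm


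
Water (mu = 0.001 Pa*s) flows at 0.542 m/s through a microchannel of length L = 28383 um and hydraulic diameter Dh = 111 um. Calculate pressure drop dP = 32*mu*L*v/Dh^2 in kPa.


Step 1: Convert to SI: L = 28383e-6 m, Dh = 111e-6 m
Step 2: dP = 32 * 0.001 * 28383e-6 * 0.542 / (111e-6)^2
Step 3: dP = 39954.12 Pa
Step 4: Convert to kPa: dP = 39.95 kPa


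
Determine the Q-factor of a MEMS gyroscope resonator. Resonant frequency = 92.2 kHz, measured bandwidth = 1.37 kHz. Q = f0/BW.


Step 1: Q = f0 / bandwidth
Step 2: Q = 92.2 / 1.37
Q = 67.3


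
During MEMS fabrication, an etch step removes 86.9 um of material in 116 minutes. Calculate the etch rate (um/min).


Step 1: Etch rate = depth / time
Step 2: rate = 86.9 / 116
rate = 0.749 um/min


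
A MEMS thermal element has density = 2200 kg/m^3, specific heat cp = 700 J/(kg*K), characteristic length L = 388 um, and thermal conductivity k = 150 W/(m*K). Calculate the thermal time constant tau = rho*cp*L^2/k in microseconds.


Step 1: Convert L to m: L = 388e-6 m
Step 2: L^2 = (388e-6)^2 = 1.50544e-07 m^2
Step 3: tau = 2200 * 700 * 1.50544e-07 / 150 = 1.54558507e-03 s
Step 4: Convert to microseconds (multiply by 1e6).
tau = 1545.585 us


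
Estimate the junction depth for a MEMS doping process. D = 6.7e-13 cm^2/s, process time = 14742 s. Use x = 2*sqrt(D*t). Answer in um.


Step 1: Compute D*t = 6.7e-13 * 14742 = 9.87714e-09 cm^2
Step 2: sqrt(D*t) = 9.93838e-05 cm
Step 3: x = 2 * 9.93838e-05 cm = 1.987676e-04 cm
Step 4: Convert to um (1 cm = 1e4 um): x = 1.988 um


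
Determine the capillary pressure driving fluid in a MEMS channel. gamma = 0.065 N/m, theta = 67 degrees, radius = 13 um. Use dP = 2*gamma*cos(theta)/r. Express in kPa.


Step 1: cos(67 deg) = 0.3907
Step 2: Convert r to m: r = 13e-6 m
Step 3: dP = 2 * 0.065 * 0.3907 / 13e-6 = 3907.0 Pa
Step 4: Convert Pa to kPa (divide by 1000).
dP = 3.91 kPa


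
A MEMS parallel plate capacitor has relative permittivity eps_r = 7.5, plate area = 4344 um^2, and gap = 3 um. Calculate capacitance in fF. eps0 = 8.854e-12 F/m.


Step 1: Convert area to m^2: A = 4344e-12 m^2
Step 2: Convert gap to m: d = 3e-6 m
Step 3: C = eps0 * eps_r * A / d
C = 8.854e-12 * 7.5 * 4344e-12 / 3e-6
Step 4: Convert to fF (multiply by 1e15).
C = 96.15 fF


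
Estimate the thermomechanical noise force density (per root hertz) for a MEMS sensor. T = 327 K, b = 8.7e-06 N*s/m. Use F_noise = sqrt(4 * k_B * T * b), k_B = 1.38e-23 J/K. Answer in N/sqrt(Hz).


Step 1: Compute 4 * k_B * T * b
= 4 * 1.38e-23 * 327 * 8.7e-06
= 1.5704e-25 N^2/Hz
Step 2: F_noise = sqrt(1.5704e-25)
F_noise = 3.96e-13 N/sqrt(Hz)


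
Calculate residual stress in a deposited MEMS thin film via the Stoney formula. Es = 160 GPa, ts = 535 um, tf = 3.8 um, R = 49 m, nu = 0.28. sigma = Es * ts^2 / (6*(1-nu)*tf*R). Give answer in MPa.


Step 1: Compute numerator: Es * ts^2 = 160 * 535^2 = 45796000 (GPa*um^2)
Step 2: Compute denominator (R in um): 6*(1-nu)*tf*R = 6*0.72*3.8*49e6 = 804384000.0 (um^2)
Step 3: sigma (GPa) = 45796000 / 804384000.0 = 5.6933e-02 GPa
Step 4: Convert to MPa (x1000): sigma = 56.9 MPa


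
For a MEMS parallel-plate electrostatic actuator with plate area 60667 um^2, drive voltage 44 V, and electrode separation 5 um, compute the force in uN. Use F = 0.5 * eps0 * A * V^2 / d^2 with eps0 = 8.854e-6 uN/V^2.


Step 1: Identify parameters.
eps0 = 8.854e-6 uN/V^2, A = 60667 um^2, V = 44 V, d = 5 um
Step 2: Compute V^2 = 44^2 = 1936
Step 3: Compute d^2 = 5^2 = 25
Step 4: F = 0.5 * 8.854e-6 * 60667 * 1936 / 25
F = 20.798 uN


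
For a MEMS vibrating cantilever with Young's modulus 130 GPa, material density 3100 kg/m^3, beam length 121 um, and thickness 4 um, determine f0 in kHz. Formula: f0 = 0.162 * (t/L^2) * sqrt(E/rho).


Step 1: Convert units to SI.
t_SI = 4e-6 m, L_SI = 121e-6 m
Step 2: Calculate sqrt(E/rho).
sqrt(130e9 / 3100) = 6475.76 m/s
Step 3: Compute f0.
f0 = 0.162 * 4e-6 / (121e-6)^2 * 6475.76 = 286612.4 Hz = 286.61 kHz


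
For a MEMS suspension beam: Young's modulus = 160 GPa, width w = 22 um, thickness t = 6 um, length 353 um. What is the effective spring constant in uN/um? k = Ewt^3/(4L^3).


Step 1: Convert E to consistent units (1 GPa = 1000 uN/um^2).
E = 160 GPa = 160000 uN/um^2
Step 2: Compute t^3 = 6^3 = 216
Step 3: Compute L^3 = 353^3 = 43986977
Step 4: k = 160000 * 22 * 216 / (4 * 43986977)
k = 4.3213 uN/um


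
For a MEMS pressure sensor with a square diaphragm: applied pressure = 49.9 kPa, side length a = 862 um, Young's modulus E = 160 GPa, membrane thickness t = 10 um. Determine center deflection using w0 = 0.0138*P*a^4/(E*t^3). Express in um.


Step 1: Convert pressure to compatible units (E is in GPa, so P in GPa).
P = 49.9 kPa = 49.9e-6 GPa
Step 2: Compute numerator: 0.0138 * P * a^4.
a^4 = 862^4 = 552114385936
numerator = 0.0138 * 49.9e-6 * 552114385936 = 3.80197e+05
Step 3: Compute denominator: E * t^3 = 160 * 10^3 = 160000
Step 4: w0 = numerator / denominator = 3.80197e+05 / 160000 = 2.3762 um


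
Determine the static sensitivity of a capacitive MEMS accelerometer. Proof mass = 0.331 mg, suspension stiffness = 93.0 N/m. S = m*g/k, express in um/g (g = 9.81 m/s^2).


Step 1: Convert mass: m = 0.331 mg = 3.31e-07 kg
Step 2: S = m * g / k = 3.31e-07 * 9.81 / 93.0
Step 3: S = 3.49e-08 m/g
Step 4: Convert to um/g: S = 0.035 um/g


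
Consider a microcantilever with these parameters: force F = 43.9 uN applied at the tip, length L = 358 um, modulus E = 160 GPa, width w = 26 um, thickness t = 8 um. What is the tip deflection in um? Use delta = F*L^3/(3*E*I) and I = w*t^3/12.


Step 1: Calculate the second moment of area.
I = w * t^3 / 12 = 26 * 8^3 / 12 = 1109.3333 um^4
Step 2: Convert E to consistent units (1 GPa = 1000 uN/um^2).
E = 160 GPa = 160000 uN/um^2
Step 3: Calculate tip deflection.
delta = F * L^3 / (3 * E * I)
delta = 43.9 * 358^3 / (3 * 160000 * 1109.3333)
delta = 3.7828 um


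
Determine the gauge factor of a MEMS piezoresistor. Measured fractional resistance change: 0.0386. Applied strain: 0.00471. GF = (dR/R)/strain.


Step 1: Identify values.
dR/R = 0.0386, strain = 0.00471
Step 2: GF = (dR/R) / strain = 0.0386 / 0.00471
GF = 8.2


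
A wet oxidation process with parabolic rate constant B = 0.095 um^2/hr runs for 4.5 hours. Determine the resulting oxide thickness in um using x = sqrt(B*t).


Step 1: Compute B*t = 0.095 * 4.5 = 0.4275
Step 2: x = sqrt(0.4275)
x = 0.654 um


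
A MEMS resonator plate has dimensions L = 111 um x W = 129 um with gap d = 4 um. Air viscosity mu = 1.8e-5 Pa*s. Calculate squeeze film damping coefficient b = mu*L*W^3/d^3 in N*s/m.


Step 1: Convert to SI.
L = 111e-6 m, W = 129e-6 m, d = 4e-6 m
Step 2: W^3 = (129e-6)^3 = 2.15e-12 m^3
Step 3: d^3 = (4e-6)^3 = 6.40e-17 m^3
Step 4: b = 1.8e-5 * 111e-6 * 2.15e-12 / 6.40e-17
b = 6.70e-05 N*s/m


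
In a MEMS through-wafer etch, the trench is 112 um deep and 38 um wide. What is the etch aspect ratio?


Step 1: AR = depth / width
Step 2: AR = 112 / 38
AR = 2.9


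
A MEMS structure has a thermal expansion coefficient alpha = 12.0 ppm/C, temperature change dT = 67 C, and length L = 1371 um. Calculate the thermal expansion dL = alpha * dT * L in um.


Step 1: Convert CTE: alpha = 12.0 ppm/C = 12.0e-6 /C
Step 2: dL = 12.0e-6 * 67 * 1371
dL = 1.1023 um


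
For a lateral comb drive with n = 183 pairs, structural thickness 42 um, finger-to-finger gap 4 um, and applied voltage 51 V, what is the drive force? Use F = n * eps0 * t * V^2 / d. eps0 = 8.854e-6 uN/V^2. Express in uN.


Step 1: Parameters: n=183, eps0=8.854e-6 uN/V^2, t=42 um, V=51 V, d=4 um
Step 2: V^2 = 2601
Step 3: F = 183 * 8.854e-6 * 42 * 2601 / 4
F = 44.251 uN


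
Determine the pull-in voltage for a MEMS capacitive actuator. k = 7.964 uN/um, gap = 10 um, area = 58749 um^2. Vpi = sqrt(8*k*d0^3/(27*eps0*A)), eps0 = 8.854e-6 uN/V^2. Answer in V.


Step 1: Compute numerator: 8 * k * d0^3 = 8 * 7.964 * 10^3 = 63712.0
Step 2: Compute denominator: 27 * eps0 * A = 27 * 8.854e-6 * 58749 = 14.044418
Step 3: Vpi = sqrt(63712.0 / 14.044418)
Vpi = 67.35 V


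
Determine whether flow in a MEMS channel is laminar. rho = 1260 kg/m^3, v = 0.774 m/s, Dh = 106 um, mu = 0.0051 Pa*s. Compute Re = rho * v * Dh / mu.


Step 1: Convert Dh to meters: Dh = 106e-6 m
Step 2: Re = rho * v * Dh / mu
Re = 1260 * 0.774 * 106e-6 / 0.0051
Re = 20.27
Since Re = 20.27 is below ~2300, the flow is laminar.


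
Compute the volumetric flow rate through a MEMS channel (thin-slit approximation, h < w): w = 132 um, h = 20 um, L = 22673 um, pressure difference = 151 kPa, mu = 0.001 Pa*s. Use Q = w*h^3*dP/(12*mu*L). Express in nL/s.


Step 1: Convert all dimensions to SI (meters).
w = 132e-6 m, h = 20e-6 m, L = 22673e-6 m, dP = 151e3 Pa
Step 2: Q = w * h^3 * dP / (12 * mu * L)
Q = 132e-6 * (20e-6)^3 * 151e3 / (12 * 0.001 * 22673e-6) = 5.8607154e-10 m^3/s
Step 3: Convert Q from m^3/s to nL/s (1 m^3 = 1e12 nL, so multiply by 1e12).
Q = 586.072 nL/s


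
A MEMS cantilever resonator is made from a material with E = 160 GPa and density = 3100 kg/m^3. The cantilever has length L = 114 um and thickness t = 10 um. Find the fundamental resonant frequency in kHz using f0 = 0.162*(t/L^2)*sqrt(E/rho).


Step 1: Convert units to SI.
t_SI = 10e-6 m, L_SI = 114e-6 m
Step 2: Calculate sqrt(E/rho).
sqrt(160e9 / 3100) = 7184.21 m/s
Step 3: Compute f0.
f0 = 0.162 * 10e-6 / (114e-6)^2 * 7184.21 = 895538.6 Hz = 895.54 kHz
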